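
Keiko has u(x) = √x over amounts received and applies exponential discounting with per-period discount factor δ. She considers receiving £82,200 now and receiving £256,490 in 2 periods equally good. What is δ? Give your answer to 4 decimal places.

δ ≈ 0.7524

The payoff in 2 periods is discounted by δ^2, so u(82200) = δ^2·u(256490) and δ^2 = u(82200)/u(256490).
With u(x) = √x: δ^2 = √82200/√256490 = √(82200/256490) = 0.56611.
Taking the square root: δ = 0.56611^(1/2) ≈ 0.7524.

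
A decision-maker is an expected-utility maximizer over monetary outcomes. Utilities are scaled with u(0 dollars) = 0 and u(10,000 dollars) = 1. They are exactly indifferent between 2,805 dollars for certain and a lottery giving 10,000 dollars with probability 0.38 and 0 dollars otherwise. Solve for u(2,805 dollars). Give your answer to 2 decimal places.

0.38

By the standard-gamble method, u(2,805 dollars) is just the indifference probability on the best outcome: 0.38.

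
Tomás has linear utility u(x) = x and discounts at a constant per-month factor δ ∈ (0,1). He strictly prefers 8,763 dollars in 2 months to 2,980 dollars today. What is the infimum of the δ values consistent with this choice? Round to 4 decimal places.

Comparing present values: 2980 < δ^2·8763.
So δ^2 > 2980/8763 = 0.34007; taking the square root of both positive sides preserves the inequality.
δ > (2980/8763)^(1/2) ≈ 0.5832.

δ > 0.5832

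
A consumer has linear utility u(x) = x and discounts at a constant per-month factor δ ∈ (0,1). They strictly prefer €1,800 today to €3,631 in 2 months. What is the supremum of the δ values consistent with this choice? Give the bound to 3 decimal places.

The preference means 1800 > δ^2·3631.
Dividing by 3631: δ^2 < 0.49573. Both sides are positive, so the square root keeps the direction.
δ < (1800/3631)^(1/2) ≈ 0.704.

δ < 0.704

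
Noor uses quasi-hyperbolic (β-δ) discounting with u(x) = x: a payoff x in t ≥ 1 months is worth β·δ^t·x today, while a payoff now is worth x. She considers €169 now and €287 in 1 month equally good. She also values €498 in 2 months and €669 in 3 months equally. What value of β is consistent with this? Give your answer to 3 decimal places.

The second indifference involves only future payoffs, so β cancels: β·δ^2·498 = β·δ^3·669, giving δ = 498/669 = 0.74439.
The first indifference: 169 = β·δ·287, so β = 169/(δ·287) = 169/(0.74439·287) ≈ 0.791.

β ≈ 0.791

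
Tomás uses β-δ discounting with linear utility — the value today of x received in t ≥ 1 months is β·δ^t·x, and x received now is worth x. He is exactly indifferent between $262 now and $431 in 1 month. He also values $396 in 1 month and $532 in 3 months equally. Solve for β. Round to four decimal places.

The second indifference involves only future payoffs, so β cancels: β·δ^1·396 = β·δ^3·532, giving δ^2 = 396/532 = 0.74436, so δ = 0.86276.
Substituting δ into 262 = β·δ·431: β = 262/(371.851) ≈ 0.7046.

β ≈ 0.7046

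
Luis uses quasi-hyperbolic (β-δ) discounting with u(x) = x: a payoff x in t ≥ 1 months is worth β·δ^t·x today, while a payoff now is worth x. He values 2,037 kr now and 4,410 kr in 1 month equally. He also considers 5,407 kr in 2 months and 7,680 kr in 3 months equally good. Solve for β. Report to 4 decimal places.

β ≈ 0.6561

Both payoffs in the second observation are in the future, so β drops out: δ^2·5407 = δ^3·7680 ⇒ δ = 5407/7680 = 0.70404.
Substituting δ into 2037 = β·δ·4410: β = 2037/(3104.801) ≈ 0.6561.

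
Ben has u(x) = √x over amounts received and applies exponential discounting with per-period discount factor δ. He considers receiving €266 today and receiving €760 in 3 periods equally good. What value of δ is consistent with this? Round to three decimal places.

δ ≈ 0.839

The payoff in 3 periods is discounted by δ^3, so u(266) = δ^3·u(760) and δ^3 = u(266)/u(760).
Since u(x) = √x, δ^3 = √(266/760) = 0.59161.
Taking the cube root: δ = 0.59161^(1/3) ≈ 0.839.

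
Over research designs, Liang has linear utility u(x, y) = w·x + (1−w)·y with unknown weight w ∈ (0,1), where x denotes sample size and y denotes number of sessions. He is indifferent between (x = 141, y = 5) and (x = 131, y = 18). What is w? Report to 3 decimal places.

w = 0.565

Indifference: w·141 + (1−w)·5 = w·131 + (1−w)·18.
Collecting terms: w·10 = (1−w)·13.
So w/(1−w) = 13/10 = 1.3000, giving w = 13/(10+13) = 0.565.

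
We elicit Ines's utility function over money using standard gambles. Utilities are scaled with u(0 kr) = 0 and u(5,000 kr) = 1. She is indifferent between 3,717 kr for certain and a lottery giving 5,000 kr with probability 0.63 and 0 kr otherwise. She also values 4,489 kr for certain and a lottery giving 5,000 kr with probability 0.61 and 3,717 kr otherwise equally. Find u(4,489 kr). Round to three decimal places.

The first gamble pins u(3,717 kr): it must equal 0.63·1 + 0.37·0 = 0.63.
The second indifference gives u(4,489 kr) = 0.61·u(5,000 kr) + 0.39·u(3,717 kr) = 0.61·1.00 + 0.39·0.63 = 0.8557.

0.856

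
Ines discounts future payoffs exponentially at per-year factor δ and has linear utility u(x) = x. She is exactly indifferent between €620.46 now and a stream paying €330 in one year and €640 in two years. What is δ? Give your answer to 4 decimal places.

δ ≈ 0.7600

Equating present values: 620.46 = 330δ + 640δ².
So 640δ² + 330δ − 620.46 = 0.
The positive root is δ = [−330 + √(330² + 4·640·620.46)] / (2·640) = (−330 + 1302.796)/1280 ≈ 0.7600.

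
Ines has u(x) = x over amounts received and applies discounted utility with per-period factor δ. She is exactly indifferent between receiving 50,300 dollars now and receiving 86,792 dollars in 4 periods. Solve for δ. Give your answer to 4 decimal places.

δ ≈ 0.8725

Equating discounted utilities: u(50300) = δ^4·u(86792) ⇒ δ^4 = u(50300)/u(86792).
With u(x) = x: δ^4 = 50300/86792 = 0.57955.
Taking the 4th root: δ = 0.57955^(1/4) ≈ 0.8725.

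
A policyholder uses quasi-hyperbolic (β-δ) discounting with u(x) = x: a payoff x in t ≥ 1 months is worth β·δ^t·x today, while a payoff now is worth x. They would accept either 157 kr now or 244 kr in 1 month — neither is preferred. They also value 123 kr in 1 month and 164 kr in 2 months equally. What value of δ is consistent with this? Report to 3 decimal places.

δ ≈ 0.750

Both payoffs in the second observation are in the future, so β drops out: δ^1·123 = δ^2·164 ⇒ δ = 123/164 = 0.75000.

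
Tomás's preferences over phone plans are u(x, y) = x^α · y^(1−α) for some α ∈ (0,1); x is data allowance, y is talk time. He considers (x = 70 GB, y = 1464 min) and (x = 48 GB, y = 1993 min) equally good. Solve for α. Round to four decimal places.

The Cobb–Douglas utilities coincide, so 70^α·1464^(1−α) = 48^α·1993^(1−α).
Rearrange to (70/48)^α = (1993/1464)^(1−α) and take logs: α·0.3772942 = (1−α)·0.3084686.
With A = 0.3772942 and B = 0.3084686: α·A = (1−α)·B, so α = B/(A+B) = 0.3084686/0.6857628 ≈ 0.4498.

α ≈ 0.4498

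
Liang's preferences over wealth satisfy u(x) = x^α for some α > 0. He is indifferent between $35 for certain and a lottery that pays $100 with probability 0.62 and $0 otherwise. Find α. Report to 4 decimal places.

Since u(0) = 0, the lottery's EU is 0.62·100^α.
Setting u(35) equal to that: 35^α = 0.62·100^α ⇒ (35/100)^α = 0.62.
Taking logs: α·ln(35/100) = ln(0.62), so α = -0.4780358 / -1.0498221 ≈ 0.4553.

α ≈ 0.4553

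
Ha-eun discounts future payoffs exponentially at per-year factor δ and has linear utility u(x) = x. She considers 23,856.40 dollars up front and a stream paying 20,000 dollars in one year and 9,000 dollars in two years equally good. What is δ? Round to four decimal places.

Equating present values: 23856.40 = 20000δ + 9000δ².
So 9000δ² + 20000δ − 23856.40 = 0.
The positive root is δ = [−20000 + √(20000² + 4·9000·23856.40)] / (2·9000) = (−20000 + 35480.000)/18000 ≈ 0.8600.

δ ≈ 0.8600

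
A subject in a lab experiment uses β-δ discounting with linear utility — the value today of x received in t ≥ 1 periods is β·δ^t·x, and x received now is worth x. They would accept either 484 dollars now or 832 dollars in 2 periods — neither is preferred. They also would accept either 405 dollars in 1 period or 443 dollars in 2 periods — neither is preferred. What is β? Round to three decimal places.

β ≈ 0.696

The second indifference involves only future payoffs, so β cancels: β·δ^1·405 = β·δ^2·443, giving δ = 405/443 = 0.91422.
Now use the now-vs-future pair: 484 = β·δ^2·832 gives β = 484/(0.83580·832) ≈ 0.696.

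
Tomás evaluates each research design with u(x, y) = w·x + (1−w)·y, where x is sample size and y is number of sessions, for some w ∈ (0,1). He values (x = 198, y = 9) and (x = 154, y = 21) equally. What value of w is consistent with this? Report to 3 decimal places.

w = 0.214

Equating utilities: w·198 + (1−w)·9 = w·154 + (1−w)·21.
Collecting terms: w·44 = (1−w)·12.
The marginal rate of substitution is 12/44, so w = 12/(44+12) = 0.214.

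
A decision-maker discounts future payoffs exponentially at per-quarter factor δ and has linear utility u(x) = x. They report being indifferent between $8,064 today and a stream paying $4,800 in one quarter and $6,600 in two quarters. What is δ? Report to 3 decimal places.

δ ≈ 0.800

The stream is worth 4800δ + 6600δ² today, so 4800δ + 6600δ² = 8064.
That is, 6600δ² + 4800δ − 8064 = 0, a quadratic in δ.
The positive root is δ = [−4800 + √(4800² + 4·6600·8064)] / (2·6600) = (−4800 + 15360.000)/13200 ≈ 0.800.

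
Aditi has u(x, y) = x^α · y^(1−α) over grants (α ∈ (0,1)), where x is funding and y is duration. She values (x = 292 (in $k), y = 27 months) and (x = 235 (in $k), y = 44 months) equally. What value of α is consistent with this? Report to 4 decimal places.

Indifference: 292^α · 27^(1−α) = 235^α · 44^(1−α).
Taking logs: α·ln 292 + (1−α)·ln 27 = α·ln 235 + (1−α)·ln 44, i.e. α·0.2171683 = (1−α)·0.4883528.
With A = 0.2171683 and B = 0.4883528: α·A = (1−α)·B, so α = B/(A+B) = 0.4883528/0.7055211 ≈ 0.6922.

α ≈ 0.6922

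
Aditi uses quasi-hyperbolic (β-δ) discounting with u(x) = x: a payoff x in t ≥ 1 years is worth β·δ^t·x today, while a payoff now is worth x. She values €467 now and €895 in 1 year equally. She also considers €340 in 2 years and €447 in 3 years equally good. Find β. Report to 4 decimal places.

From the later pair, β·δ^2·340 = β·δ^3·447; dividing through, δ = 340/447 = 0.76063.
Substituting δ into 467 = β·δ·895: β = 467/(680.761) ≈ 0.6860.

β ≈ 0.6860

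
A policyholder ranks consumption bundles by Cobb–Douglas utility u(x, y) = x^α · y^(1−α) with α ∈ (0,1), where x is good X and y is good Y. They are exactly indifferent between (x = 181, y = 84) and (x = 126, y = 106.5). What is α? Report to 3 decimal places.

α ≈ 0.396

Set the two utilities equal: 181^α·84^(1−α) = 126^α·106.5^(1−α).
(181/126)^α = (106.5/84)^(1−α); take logs: α·ln(181/126) = (1−α)·ln(106.5/84), i.e. α·0.362215 = (1−α)·0.237328.
So α/(1−α) = (0.237328)/(0.362215) = 0.655213, and α = 0.655213/1.655213 ≈ 0.396.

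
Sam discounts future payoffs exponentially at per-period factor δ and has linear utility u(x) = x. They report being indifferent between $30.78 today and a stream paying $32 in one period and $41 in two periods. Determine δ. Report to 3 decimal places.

The stream is worth 32δ + 41δ² today, so 32δ + 41δ² = 30.78.
Rearranged: 41δ² + 32δ − 30.78 = 0.
δ = (−32 + √(32² + 4·41·30.78)) / (2·41) = (−32 + √6071.92) / 82 ≈ 0.560.

δ ≈ 0.560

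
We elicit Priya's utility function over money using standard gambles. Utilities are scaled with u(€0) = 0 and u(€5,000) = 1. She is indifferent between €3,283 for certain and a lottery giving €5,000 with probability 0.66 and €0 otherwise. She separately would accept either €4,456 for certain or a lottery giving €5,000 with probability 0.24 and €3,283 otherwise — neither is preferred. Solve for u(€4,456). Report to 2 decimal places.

First, u(€3,283) = 0.66·u(€5,000) + 0.34·u(€0) = 0.66.
The second indifference gives u(€4,456) = 0.24·u(€5,000) + 0.76·u(€3,283) = 0.24·1.00 + 0.76·0.66 = 0.7416.

0.74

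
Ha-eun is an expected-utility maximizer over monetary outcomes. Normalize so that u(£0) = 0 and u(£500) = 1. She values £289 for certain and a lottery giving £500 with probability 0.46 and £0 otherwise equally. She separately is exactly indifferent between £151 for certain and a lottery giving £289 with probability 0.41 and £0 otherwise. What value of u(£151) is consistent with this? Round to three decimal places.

0.189

From the first indifference, u(£289) = 0.46·u(£500) + 0.54·u(£0) = 0.46·1 + 0.54·0 = 0.46.
Chaining: u(£151) = 0.41·0.46 + 0.59·0.00 = 0.1886.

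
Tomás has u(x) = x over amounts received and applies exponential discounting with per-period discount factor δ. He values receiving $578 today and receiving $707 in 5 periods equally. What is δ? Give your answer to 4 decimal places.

δ ≈ 0.9605

Indifference means u(578) = δ^5 · u(707), so δ^5 = u(578)/u(707).
With u(x) = x: δ^5 = 578/707 = 0.81754.
Taking the 5th root: δ = 0.81754^(1/5) ≈ 0.9605.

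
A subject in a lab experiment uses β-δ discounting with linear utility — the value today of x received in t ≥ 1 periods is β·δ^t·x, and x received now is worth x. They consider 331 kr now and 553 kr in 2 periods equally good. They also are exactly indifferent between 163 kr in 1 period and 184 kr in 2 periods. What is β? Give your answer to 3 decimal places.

The second indifference involves only future payoffs, so β cancels: β·δ^1·163 = β·δ^2·184, giving δ = 163/184 = 0.88587.
Now use the now-vs-future pair: 331 = β·δ^2·553 gives β = 331/(0.78476·553) ≈ 0.763.

β ≈ 0.763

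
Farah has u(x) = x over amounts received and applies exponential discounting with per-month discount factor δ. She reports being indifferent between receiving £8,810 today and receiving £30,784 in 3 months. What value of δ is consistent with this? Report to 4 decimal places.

Equating discounted utilities: u(8810) = δ^3·u(30784) ⇒ δ^3 = u(8810)/u(30784).
With u(x) = x: δ^3 = 8810/30784 = 0.28619.
Taking the cube root: δ = 0.28619^(1/3) ≈ 0.6590.

δ ≈ 0.6590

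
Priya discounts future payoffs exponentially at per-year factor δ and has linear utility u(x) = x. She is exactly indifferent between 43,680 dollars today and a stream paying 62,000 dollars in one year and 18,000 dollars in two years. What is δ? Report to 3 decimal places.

δ ≈ 0.600

The stream is worth 62000δ + 18000δ² today, so 62000δ + 18000δ² = 43680.
Rearranged: 18000δ² + 62000δ − 43680 = 0.
δ = (−62000 + √(62000² + 4·18000·43680)) / (2·18000) = (−62000 + √6988960000.00) / 36000 ≈ 0.600.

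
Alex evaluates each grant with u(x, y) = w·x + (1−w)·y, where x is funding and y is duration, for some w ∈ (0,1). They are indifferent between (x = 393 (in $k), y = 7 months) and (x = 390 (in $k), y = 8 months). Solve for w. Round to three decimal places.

w = 0.250

Equating utilities: w·393 + (1−w)·7 = w·390 + (1−w)·8.
w·(393−390) = (1−w)·(8−7), i.e. w·3 = (1−w)·1.
Hence w = 1/(3+1) = 1/4 = 0.250.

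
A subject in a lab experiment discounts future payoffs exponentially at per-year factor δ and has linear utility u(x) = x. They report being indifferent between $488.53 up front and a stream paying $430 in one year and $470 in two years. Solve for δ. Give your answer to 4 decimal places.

δ ≈ 0.6600

Present value of the stream is 430·δ + 470·δ². Indifference gives 430δ + 470δ² = 488.53.
So 470δ² + 430δ − 488.53 = 0.
By the quadratic formula (taking the positive root), δ = (−430 + √1103336.40) / 940 ≈ 0.6600.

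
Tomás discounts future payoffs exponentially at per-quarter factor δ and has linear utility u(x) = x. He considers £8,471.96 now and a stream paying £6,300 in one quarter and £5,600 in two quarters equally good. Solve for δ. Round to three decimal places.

Equating present values: 8471.96 = 6300δ + 5600δ².
That is, 5600δ² + 6300δ − 8471.96 = 0, a quadratic in δ.
δ = (−6300 + √(6300² + 4·5600·8471.96)) / (2·5600) = (−6300 + √229461904.00) / 11200 ≈ 0.790.

δ ≈ 0.790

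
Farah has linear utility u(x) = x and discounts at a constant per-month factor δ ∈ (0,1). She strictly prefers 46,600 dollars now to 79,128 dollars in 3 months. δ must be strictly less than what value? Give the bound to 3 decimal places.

δ < 0.838

Comparing present values: 46600 > δ^3·79128.
Hence δ^3 < 46600/79128 = 0.58892, and x ↦ x^(1/3) is increasing on (0,∞).
δ < (46600/79128)^(1/3) ≈ 0.838.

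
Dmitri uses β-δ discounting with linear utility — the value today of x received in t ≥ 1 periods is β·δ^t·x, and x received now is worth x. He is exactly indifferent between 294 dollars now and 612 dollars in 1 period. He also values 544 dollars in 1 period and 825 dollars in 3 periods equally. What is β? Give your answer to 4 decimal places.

From the later pair, β·δ^1·544 = β·δ^3·825; dividing through, δ^2 = 544/825 = 0.65939, so δ = 0.81203.
Now use the now-vs-future pair: 294 = β·δ·612 gives β = 294/(0.81203·612) ≈ 0.5916.

β ≈ 0.5916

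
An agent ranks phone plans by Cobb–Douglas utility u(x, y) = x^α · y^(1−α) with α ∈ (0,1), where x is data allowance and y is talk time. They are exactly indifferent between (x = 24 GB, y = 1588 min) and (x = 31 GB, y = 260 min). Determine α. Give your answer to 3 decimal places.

α ≈ 0.876

Set the two utilities equal: 24^α·1588^(1−α) = 31^α·260^(1−α).
(24/31)^α = (260/1588)^(1−α); take logs: α·ln(24/31) = (1−α)·ln(260/1588), i.e. α·-0.255933 = (1−α)·-1.809549.
Thus α·(-2.065482) = -1.809549, so α = -1.809549/-2.065482 ≈ 0.876.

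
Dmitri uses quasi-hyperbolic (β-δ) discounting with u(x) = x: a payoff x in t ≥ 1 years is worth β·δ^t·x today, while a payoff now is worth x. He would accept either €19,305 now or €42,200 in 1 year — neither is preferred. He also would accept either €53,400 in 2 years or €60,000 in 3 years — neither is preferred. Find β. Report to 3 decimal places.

β ≈ 0.514

From the later pair, β·δ^2·53400 = β·δ^3·60000; dividing through, δ = 53400/60000 = 0.89000.
Substituting δ into 19305 = β·δ·42200: β = 19305/(37558.000) ≈ 0.514.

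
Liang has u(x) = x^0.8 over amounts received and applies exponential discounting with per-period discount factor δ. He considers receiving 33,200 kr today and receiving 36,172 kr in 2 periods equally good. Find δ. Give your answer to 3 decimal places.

δ ≈ 0.966

Indifference means u(33200) = δ^2 · u(36172), so δ^2 = u(33200)/u(36172).
Since u(x) = x^0.8, δ^2 = (33200/36172)^0.8 = 0.91784^0.8 = 0.93371.
Taking the square root: δ = 0.93371^(1/2) ≈ 0.966.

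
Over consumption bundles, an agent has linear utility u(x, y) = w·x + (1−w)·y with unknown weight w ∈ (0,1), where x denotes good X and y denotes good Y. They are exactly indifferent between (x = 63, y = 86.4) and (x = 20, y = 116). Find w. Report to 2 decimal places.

w = 0.41

Equating utilities: w·63 + (1−w)·86.4 = w·20 + (1−w)·116.
Rearranging, 43·w − 29.6·(1−w) = 0.
So w/(1−w) = 29.6/43 = 0.6884, giving w = 29.6/(43+29.6) = 0.41.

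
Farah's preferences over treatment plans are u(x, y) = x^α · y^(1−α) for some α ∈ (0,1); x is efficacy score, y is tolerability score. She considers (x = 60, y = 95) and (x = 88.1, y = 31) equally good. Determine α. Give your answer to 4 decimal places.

Indifference: 60^α · 95^(1−α) = 88.1^α · 31^(1−α).
Rearrange to (60/88.1)^α = (31/95)^(1−α) and take logs: α·-0.3841280 = (1−α)·-1.1198897.
So α/(1−α) = (-1.1198897)/(-0.3841280) = 2.9154076, and α = 2.9154076/3.9154076 ≈ 0.7446.

α ≈ 0.7446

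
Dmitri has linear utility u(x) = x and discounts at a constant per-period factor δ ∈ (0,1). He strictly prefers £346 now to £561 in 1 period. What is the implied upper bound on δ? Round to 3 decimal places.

Comparing present values: 346 > δ·561.
Dividing through by 561 gives δ < 0.61676.

δ < 0.617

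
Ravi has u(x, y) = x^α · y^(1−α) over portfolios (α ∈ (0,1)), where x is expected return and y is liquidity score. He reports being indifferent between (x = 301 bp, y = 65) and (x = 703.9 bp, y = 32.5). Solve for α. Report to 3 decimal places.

α ≈ 0.449

Set the two utilities equal: 301^α·65^(1−α) = 703.9^α·32.5^(1−α).
Rearrange to (301/703.9)^α = (32.5/65)^(1−α) and take logs: α·-0.849526 = (1−α)·-0.693147.
With A = -0.849526 and B = -0.693147: α·A = (1−α)·B, so α = B/(A+B) = -0.693147/-1.542673 ≈ 0.449.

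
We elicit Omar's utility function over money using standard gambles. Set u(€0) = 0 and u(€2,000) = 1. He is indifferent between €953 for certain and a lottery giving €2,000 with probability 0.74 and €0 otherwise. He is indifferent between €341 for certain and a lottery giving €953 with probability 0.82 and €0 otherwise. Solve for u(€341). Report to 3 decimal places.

0.607

First, u(€953) = 0.74·u(€2,000) + 0.26·u(€0) = 0.74.
The second indifference gives u(€341) = 0.82·u(€953) + 0.18·u(€0) = 0.82·0.74 + 0.18·0.00 = 0.6068.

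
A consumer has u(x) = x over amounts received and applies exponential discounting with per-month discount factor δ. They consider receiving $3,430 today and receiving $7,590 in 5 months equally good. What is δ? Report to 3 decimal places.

Equating discounted utilities: u(3430) = δ^5·u(7590) ⇒ δ^5 = u(3430)/u(7590).
With u(x) = x: δ^5 = 3430/7590 = 0.45191.
Taking the 5th root: δ = 0.45191^(1/5) ≈ 0.853.

δ ≈ 0.853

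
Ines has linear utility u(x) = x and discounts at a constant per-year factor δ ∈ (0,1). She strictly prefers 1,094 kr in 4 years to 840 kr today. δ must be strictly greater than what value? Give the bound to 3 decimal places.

δ > 0.936

Under u(x) = x this choice says 840 < δ^4·1094.
So δ^4 > 840/1094 = 0.76782; taking the 4th root of both positive sides preserves the inequality.
δ > (840/1094)^(1/4) ≈ 0.936.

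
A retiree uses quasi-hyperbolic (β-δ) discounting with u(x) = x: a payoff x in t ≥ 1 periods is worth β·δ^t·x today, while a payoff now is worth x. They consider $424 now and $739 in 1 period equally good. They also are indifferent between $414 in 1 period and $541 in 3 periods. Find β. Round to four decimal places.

β ≈ 0.6559

The second indifference involves only future payoffs, so β cancels: β·δ^1·414 = β·δ^3·541, giving δ^2 = 414/541 = 0.76525, so δ = 0.87479.
Now use the now-vs-future pair: 424 = β·δ·739 gives β = 424/(0.87479·739) ≈ 0.6559.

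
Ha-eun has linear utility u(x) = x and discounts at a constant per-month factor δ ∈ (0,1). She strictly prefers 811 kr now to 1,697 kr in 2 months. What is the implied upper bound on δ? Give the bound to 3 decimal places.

δ < 0.691

The preference means 811 > δ^2·1697.
Dividing by 1697: δ^2 < 0.47790. Both sides are positive, so the square root keeps the direction.
δ < (811/1697)^(1/2) ≈ 0.691.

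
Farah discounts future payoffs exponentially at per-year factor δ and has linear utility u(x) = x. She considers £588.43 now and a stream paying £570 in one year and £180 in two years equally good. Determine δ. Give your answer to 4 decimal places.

δ ≈ 0.8200

Equating present values: 588.43 = 570δ + 180δ².
Rearranged: 180δ² + 570δ − 588.43 = 0.
By the quadratic formula (taking the positive root), δ = (−570 + √748569.60) / 360 ≈ 0.8200.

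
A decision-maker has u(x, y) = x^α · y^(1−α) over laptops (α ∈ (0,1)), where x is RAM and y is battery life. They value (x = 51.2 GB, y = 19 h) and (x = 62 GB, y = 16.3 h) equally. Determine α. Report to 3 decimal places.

α ≈ 0.445

Set the two utilities equal: 51.2^α·19^(1−α) = 62^α·16.3^(1−α).
(51.2/62)^α = (16.3/19)^(1−α); take logs: α·ln(51.2/62) = (1−α)·ln(16.3/19), i.e. α·-0.191395 = (1−α)·-0.153274.
With A = -0.191395 and B = -0.153274: α·A = (1−α)·B, so α = B/(A+B) = -0.153274/-0.344669 ≈ 0.445.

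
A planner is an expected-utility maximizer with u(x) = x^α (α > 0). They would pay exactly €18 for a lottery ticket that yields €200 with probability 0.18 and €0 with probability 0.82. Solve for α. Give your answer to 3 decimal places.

α ≈ 0.712

EU(lottery) = 0.18·200^α + 0.82·0 = 0.18·200^α.
Setting u(18) equal to that: 18^α = 0.18·200^α ⇒ (18/200)^α = 0.18.
Taking logs: α·ln(18/200) = ln(0.18), so α = -1.714798 / -2.407946 ≈ 0.712.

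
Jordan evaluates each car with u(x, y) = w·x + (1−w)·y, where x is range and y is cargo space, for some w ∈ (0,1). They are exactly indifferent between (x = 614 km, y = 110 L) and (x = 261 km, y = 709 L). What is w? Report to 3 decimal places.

Indifference: w·614 + (1−w)·110 = w·261 + (1−w)·709.
Collecting terms: w·353 = (1−w)·599.
Hence w = 599/(353+599) = 599/952 = 0.629.

w = 0.629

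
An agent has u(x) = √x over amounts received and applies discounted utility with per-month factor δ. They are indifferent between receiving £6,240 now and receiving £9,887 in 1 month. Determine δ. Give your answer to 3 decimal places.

δ ≈ 0.794

The payoff in 1 month is discounted by δ, so u(6240) = δ·u(9887) and δ = u(6240)/u(9887).
Since u(x) = √x, δ = √(6240/9887) = 0.79444.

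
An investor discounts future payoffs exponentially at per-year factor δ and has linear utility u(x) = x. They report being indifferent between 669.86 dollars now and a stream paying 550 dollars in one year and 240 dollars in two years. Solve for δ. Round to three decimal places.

The stream is worth 550δ + 240δ² today, so 550δ + 240δ² = 669.86.
So 240δ² + 550δ − 669.86 = 0.
δ = (−550 + √(550² + 4·240·669.86)) / (2·240) = (−550 + √945565.60) / 480 ≈ 0.880.

δ ≈ 0.880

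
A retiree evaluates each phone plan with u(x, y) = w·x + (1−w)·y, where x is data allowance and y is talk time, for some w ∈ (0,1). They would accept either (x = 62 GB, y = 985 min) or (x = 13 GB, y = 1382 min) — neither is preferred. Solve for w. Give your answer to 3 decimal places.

w = 0.890

Equating utilities: w·62 + (1−w)·985 = w·13 + (1−w)·1382.
w·(62−13) = (1−w)·(1382−985), i.e. w·49 = (1−w)·397.
The marginal rate of substitution is 397/49, so w = 397/(49+397) = 0.890.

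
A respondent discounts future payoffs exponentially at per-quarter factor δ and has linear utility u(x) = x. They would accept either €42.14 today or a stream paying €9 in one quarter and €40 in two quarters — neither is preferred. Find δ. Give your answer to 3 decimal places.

δ ≈ 0.920

Equating present values: 42.14 = 9δ + 40δ².
Rearranged: 40δ² + 9δ − 42.14 = 0.
δ = (−9 + √(9² + 4·40·42.14)) / (2·40) = (−9 + √6823.40) / 80 ≈ 0.920.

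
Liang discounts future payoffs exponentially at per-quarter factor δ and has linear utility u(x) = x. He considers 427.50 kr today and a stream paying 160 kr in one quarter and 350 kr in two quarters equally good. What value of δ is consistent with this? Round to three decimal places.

δ ≈ 0.900

Present value of the stream is 160·δ + 350·δ². Indifference gives 160δ + 350δ² = 427.50.
So 350δ² + 160δ − 427.50 = 0.
δ = (−160 + √(160² + 4·350·427.50)) / (2·350) = (−160 + √624100.00) / 700 ≈ 0.900.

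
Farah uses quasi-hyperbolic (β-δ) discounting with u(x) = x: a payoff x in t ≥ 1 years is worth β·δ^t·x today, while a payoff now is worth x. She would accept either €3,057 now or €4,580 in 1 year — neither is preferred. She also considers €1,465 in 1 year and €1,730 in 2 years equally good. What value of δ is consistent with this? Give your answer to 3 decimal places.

The second indifference involves only future payoffs, so β cancels: β·δ^1·1465 = β·δ^2·1730, giving δ = 1465/1730 = 0.84682.

δ ≈ 0.847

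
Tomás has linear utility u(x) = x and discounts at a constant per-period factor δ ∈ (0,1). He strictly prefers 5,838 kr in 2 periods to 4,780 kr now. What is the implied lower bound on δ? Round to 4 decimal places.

δ > 0.9049

Under u(x) = x this choice says 4780 < δ^2·5838.
Hence δ^2 > 4780/5838 = 0.81877, and x ↦ x^(1/2) is increasing on (0,∞).
δ > (4780/5838)^(1/2) ≈ 0.9049.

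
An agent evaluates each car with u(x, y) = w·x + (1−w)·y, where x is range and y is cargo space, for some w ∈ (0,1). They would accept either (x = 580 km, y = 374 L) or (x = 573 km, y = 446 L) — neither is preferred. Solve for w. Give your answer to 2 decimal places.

Indifference: w·580 + (1−w)·374 = w·573 + (1−w)·446.
w·(580−573) = (1−w)·(446−374), i.e. w·7 = (1−w)·72.
So w/(1−w) = 72/7 = 10.2857, giving w = 72/(7+72) = 0.91.

w = 0.91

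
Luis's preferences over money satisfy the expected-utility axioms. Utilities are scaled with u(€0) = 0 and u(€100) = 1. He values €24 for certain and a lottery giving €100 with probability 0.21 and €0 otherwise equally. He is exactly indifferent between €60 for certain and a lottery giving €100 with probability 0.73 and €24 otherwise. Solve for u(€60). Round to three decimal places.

0.787

From the first indifference, u(€24) = 0.21·u(€100) + 0.79·u(€0) = 0.21·1 + 0.79·0 = 0.21.
The second indifference gives u(€60) = 0.73·u(€100) + 0.27·u(€24) = 0.73·1.00 + 0.27·0.21 = 0.7867.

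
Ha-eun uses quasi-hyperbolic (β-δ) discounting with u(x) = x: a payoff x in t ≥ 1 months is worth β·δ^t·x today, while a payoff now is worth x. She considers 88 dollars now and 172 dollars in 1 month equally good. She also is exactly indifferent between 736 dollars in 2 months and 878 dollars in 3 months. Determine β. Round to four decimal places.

β ≈ 0.6103

Both payoffs in the second observation are in the future, so β drops out: δ^2·736 = δ^3·878 ⇒ δ = 736/878 = 0.83827.
Substituting δ into 88 = β·δ·172: β = 88/(144.182) ≈ 0.6103.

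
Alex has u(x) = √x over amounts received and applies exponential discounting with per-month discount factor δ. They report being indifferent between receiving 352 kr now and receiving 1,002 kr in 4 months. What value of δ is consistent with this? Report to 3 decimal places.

Indifference means u(352) = δ^4 · u(1002), so δ^4 = u(352)/u(1002).
With u(x) = √x: δ^4 = √352/√1002 = √(352/1002) = 0.59270.
Taking the 4th root: δ = 0.59270^(1/4) ≈ 0.877.

δ ≈ 0.877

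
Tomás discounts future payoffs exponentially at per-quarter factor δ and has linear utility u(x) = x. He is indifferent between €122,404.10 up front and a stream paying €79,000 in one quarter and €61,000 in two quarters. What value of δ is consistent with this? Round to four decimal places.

Present value of the stream is 79000·δ + 61000·δ². Indifference gives 79000δ + 61000δ² = 122404.10.
Rearranged: 61000δ² + 79000δ − 122404.10 = 0.
The positive root is δ = [−79000 + √(79000² + 4·61000·122404.10)] / (2·61000) = (−79000 + 190020.000)/122000 ≈ 0.9100.

δ ≈ 0.9100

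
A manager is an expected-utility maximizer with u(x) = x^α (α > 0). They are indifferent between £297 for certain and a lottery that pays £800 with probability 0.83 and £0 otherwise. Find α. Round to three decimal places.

EU(lottery) = 0.83·800^α + 0.17·0 = 0.83·800^α.
Setting u(297) equal to that: 297^α = 0.83·800^α ⇒ (297/800)^α = 0.83.
α = ln(0.83) / ln(297/800) = -0.186330/-0.990880 ≈ 0.188.

α ≈ 0.188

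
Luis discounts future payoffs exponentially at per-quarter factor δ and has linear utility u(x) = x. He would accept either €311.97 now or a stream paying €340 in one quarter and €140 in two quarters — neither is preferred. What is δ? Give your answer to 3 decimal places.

Present value of the stream is 340·δ + 140·δ². Indifference gives 340δ + 140δ² = 311.97.
So 140δ² + 340δ − 311.97 = 0.
δ = (−340 + √(340² + 4·140·311.97)) / (2·140) = (−340 + √290303.20) / 280 ≈ 0.710.

δ ≈ 0.710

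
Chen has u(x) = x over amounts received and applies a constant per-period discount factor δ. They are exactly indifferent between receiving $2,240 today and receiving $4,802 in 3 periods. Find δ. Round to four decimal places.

Equating discounted utilities: u(2240) = δ^3·u(4802) ⇒ δ^3 = u(2240)/u(4802).
With u(x) = x: δ^3 = 2240/4802 = 0.46647.
Taking the cube root: δ = 0.46647^(1/3) ≈ 0.7755.

δ ≈ 0.7755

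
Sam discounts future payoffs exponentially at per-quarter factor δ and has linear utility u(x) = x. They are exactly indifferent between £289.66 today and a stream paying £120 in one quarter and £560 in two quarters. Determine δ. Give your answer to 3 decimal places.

Present value of the stream is 120·δ + 560·δ². Indifference gives 120δ + 560δ² = 289.66.
That is, 560δ² + 120δ − 289.66 = 0, a quadratic in δ.
By the quadratic formula (taking the positive root), δ = (−120 + √663238.40) / 1120 ≈ 0.620.

δ ≈ 0.620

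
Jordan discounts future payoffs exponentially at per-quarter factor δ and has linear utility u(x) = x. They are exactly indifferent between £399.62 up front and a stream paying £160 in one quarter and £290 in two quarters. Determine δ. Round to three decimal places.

δ ≈ 0.930

Equating present values: 399.62 = 160δ + 290δ².
Rearranged: 290δ² + 160δ − 399.62 = 0.
By the quadratic formula (taking the positive root), δ = (−160 + √489159.20) / 580 ≈ 0.930.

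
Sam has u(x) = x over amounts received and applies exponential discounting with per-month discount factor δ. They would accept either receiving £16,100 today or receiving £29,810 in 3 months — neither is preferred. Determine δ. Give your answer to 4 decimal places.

δ ≈ 0.8144

Indifference means u(16100) = δ^3 · u(29810), so δ^3 = u(16100)/u(29810).
With u(x) = x: δ^3 = 16100/29810 = 0.54009.
Taking the cube root: δ = 0.54009^(1/3) ≈ 0.8144.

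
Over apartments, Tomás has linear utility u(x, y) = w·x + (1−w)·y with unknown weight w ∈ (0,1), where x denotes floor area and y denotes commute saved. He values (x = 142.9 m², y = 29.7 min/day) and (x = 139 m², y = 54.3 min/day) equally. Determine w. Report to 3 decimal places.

Indifference: w·142.9 + (1−w)·29.7 = w·139 + (1−w)·54.3.
Rearranging, 3.9·w − 24.6·(1−w) = 0.
The marginal rate of substitution is 24.6/3.9, so w = 24.6/(3.9+24.6) = 0.863.

w = 0.863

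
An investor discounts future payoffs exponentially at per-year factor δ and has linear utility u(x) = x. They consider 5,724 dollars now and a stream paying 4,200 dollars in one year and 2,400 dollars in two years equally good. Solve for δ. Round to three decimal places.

δ ≈ 0.900

Equating present values: 5724 = 4200δ + 2400δ².
That is, 2400δ² + 4200δ − 5724 = 0, a quadratic in δ.
The positive root is δ = [−4200 + √(4200² + 4·2400·5724)] / (2·2400) = (−4200 + 8520.000)/4800 ≈ 0.900.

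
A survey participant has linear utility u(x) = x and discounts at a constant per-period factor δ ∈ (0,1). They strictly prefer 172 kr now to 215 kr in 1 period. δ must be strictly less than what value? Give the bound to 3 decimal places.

δ < 0.800

The preference means 172 > δ·215.
Dividing through by 215 gives δ < 0.80000.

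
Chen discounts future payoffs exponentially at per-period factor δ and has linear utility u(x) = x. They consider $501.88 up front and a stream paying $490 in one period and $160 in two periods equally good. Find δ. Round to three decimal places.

The stream is worth 490δ + 160δ² today, so 490δ + 160δ² = 501.88.
Rearranged: 160δ² + 490δ − 501.88 = 0.
δ = (−490 + √(490² + 4·160·501.88)) / (2·160) = (−490 + √561303.20) / 320 ≈ 0.810.

δ ≈ 0.810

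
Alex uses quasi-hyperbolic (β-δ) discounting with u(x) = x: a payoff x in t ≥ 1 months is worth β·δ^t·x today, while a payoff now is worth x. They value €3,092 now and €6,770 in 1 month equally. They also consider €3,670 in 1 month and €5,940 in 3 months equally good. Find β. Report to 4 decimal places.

β ≈ 0.5810

The second indifference involves only future payoffs, so β cancels: β·δ^1·3670 = β·δ^3·5940, giving δ^2 = 3670/5940 = 0.61785, so δ = 0.78603.
Now use the now-vs-future pair: 3092 = β·δ·6770 gives β = 3092/(0.78603·6770) ≈ 0.5810.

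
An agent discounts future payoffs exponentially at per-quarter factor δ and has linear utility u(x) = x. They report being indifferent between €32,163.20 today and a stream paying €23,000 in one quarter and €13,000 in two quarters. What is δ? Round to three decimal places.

δ ≈ 0.920

Present value of the stream is 23000·δ + 13000·δ². Indifference gives 23000δ + 13000δ² = 32163.20.
Rearranged: 13000δ² + 23000δ − 32163.20 = 0.
The positive root is δ = [−23000 + √(23000² + 4·13000·32163.20)] / (2·13000) = (−23000 + 46920.000)/26000 ≈ 0.920.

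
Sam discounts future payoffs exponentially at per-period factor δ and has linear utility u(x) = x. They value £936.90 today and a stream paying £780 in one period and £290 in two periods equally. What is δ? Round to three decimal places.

δ ≈ 0.900

Equating present values: 936.90 = 780δ + 290δ².
That is, 290δ² + 780δ − 936.90 = 0, a quadratic in δ.
By the quadratic formula (taking the positive root), δ = (−780 + √1695204.00) / 580 ≈ 0.900.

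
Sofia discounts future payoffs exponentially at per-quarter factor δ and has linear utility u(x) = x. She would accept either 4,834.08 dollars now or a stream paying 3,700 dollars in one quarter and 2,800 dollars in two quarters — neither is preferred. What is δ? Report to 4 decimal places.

δ ≈ 0.8100

The stream is worth 3700δ + 2800δ² today, so 3700δ + 2800δ² = 4834.08.
So 2800δ² + 3700δ − 4834.08 = 0.
The positive root is δ = [−3700 + √(3700² + 4·2800·4834.08)] / (2·2800) = (−3700 + 8236.000)/5600 ≈ 0.8100.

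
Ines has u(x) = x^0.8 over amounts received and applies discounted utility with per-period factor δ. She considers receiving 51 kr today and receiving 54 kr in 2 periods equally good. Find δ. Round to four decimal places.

δ ≈ 0.9774

Indifference means u(51) = δ^2 · u(54), so δ^2 = u(51)/u(54).
Since u(x) = x^0.8, δ^2 = (51/54)^0.8 = 0.94444^0.8 = 0.95530.
Hence δ = (0.95530)^(1/2) = 0.977396.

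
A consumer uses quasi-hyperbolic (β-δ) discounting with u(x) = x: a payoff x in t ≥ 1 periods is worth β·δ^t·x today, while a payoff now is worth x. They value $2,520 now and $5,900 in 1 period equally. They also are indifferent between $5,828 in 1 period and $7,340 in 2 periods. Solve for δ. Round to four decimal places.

δ ≈ 0.7940

Both payoffs in the second observation are in the future, so β drops out: δ^1·5828 = δ^2·7340 ⇒ δ = 5828/7340 = 0.79401.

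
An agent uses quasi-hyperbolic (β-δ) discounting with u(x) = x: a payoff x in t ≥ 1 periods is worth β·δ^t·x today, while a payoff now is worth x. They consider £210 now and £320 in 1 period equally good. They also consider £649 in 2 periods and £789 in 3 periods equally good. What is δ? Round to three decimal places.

δ ≈ 0.823

Both payoffs in the second observation are in the future, so β drops out: δ^2·649 = δ^3·789 ⇒ δ = 649/789 = 0.82256.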